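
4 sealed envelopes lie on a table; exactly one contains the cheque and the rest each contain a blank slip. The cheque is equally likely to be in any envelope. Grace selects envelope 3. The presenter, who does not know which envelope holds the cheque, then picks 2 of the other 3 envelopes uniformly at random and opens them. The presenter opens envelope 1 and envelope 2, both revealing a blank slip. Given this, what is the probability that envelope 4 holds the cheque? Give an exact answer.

Condition on the true location of the cheque.
If it is in either of envelopes 1 and 2 (prior 1/4 each): that envelope was opened and seen not to hold the prize — ruled out; weight (1/4)·0 = 0 each.
If it is in either of envelopes 3 and 4 (prior 1/4 each): the presenter picks exactly this set with probability 1/3 regardless, and none is the prize; weight (1/4)·(1/3) = 1/12 each.
The weights sum to 1/6.
So P(the cheque in envelope 4 | the presenter opened envelope 1 and envelope 2) = (1/12) / (1/6) = 1/2.

1/2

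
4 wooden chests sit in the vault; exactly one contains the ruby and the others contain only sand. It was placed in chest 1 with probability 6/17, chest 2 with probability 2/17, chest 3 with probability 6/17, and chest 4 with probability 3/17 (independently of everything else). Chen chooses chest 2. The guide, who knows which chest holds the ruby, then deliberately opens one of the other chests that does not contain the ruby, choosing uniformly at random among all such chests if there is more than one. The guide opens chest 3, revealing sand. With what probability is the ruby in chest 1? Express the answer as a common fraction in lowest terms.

18/31

Consider each possible location of the ruby in turn.
If it is in chest 1 (prior 6/17): the guide has 2 equally likely choices, so probability 1/2; weight (6/17)·(1/2) = 3/17.
If it is in chest 2 (prior 2/17): the guide has 3 equally likely choices, so probability 1/3; weight (2/17)·(1/3) = 2/51.
If it is in chest 3 (prior 6/17): the guide opened chest 3, so this case is ruled out; weight (6/17)·0 = 0.
If it is in chest 4 (prior 3/17): the guide has 2 equally likely choices, so probability 1/2; weight (3/17)·(1/2) = 3/34.
The weights sum to 31/102.
So P(the ruby in chest 1 | the guide opened chest 3) = (3/17) / (31/102) = 18/31.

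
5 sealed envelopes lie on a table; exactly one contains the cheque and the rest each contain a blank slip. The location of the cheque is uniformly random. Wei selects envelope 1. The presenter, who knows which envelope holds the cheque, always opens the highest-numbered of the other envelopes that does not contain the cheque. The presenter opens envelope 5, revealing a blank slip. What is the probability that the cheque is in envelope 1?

1/4

Condition on the true location of the cheque.
If it is in any of envelopes 1, 2, 3, and 4 (prior 1/5 each): envelope 5 is the highest-numbered option available, probability 1; weight (1/5)·1 = 1/5 each.
If it is in envelope 5 (prior 1/5): the presenter opened envelope 5, so this case is ruled out; weight (1/5)·0 = 0.
The weights sum to 4/5.
So P(the cheque in envelope 1 | the presenter opened envelope 5) = (1/5) / (4/5) = 1/4.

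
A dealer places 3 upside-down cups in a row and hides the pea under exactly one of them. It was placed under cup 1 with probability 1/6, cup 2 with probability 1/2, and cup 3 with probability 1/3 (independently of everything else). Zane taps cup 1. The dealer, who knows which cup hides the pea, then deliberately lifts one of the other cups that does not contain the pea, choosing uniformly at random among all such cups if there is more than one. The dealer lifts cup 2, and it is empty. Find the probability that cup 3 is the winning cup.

Condition on the true location of the pea.
If it is under cup 1 (prior 1/6): the dealer has 2 equally likely choices, so probability 1/2; weight (1/6)·(1/2) = 1/12.
If it is under cup 2 (prior 1/2): the dealer opened cup 2, so this case is ruled out; weight (1/2)·0 = 0.
If it is under cup 3 (prior 1/3): the dealer has no choice, probability 1; weight (1/3)·1 = 1/3.
The weights sum to 5/12.
So P(the pea under cup 3 | the dealer opened cup 2) = (1/3) / (5/12) = 4/5.

4/5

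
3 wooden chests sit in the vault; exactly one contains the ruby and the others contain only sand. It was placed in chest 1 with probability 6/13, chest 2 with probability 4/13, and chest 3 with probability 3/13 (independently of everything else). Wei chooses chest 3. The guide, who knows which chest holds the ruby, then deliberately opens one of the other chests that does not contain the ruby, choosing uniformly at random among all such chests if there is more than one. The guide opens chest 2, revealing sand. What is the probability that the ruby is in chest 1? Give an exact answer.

Apply Bayes' rule, conditioning on where the ruby actually is.
If it is in chest 1 (prior 6/13): the guide has no choice, probability 1; weight (6/13)·1 = 6/13.
If it is in chest 2 (prior 4/13): the guide opened chest 2, so this case is ruled out; weight (4/13)·0 = 0.
If it is in chest 3 (prior 3/13): the guide has 2 equally likely choices, so probability 1/2; weight (3/13)·(1/2) = 3/26.
The weights sum to 15/26.
So P(the ruby in chest 1 | the guide opened chest 2) = (6/13) / (15/26) = 4/5.

4/5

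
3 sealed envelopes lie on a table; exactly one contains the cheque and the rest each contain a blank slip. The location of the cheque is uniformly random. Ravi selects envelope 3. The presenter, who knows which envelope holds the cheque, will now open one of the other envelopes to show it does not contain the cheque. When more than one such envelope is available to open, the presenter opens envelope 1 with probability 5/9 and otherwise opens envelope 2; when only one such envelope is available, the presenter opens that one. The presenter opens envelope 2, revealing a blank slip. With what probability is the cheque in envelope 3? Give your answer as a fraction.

4/13

Condition on the true location of the cheque.
If it is in envelope 1 (prior 1/3): only envelope 2 is available, probability 1; weight (1/3)·1 = 1/3.
If it is in envelope 2 (prior 1/3): the presenter opened envelope 2, so this case is ruled out; weight (1/3)·0 = 0.
If it is in envelope 3 (prior 1/3): envelope 1 is available but not opened, probability 4/9; weight (1/3)·(4/9) = 4/27.
The weights sum to 13/27.
So P(the cheque in envelope 3 | the presenter opened envelope 2) = (4/27) / (13/27) = 4/13.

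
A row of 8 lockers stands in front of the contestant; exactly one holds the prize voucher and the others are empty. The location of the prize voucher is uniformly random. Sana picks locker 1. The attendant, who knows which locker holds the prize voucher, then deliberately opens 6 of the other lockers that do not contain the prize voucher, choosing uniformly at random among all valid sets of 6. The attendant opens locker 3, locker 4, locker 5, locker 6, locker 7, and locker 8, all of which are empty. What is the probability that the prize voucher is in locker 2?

7/8

Consider each possible location of the prize voucher in turn.
If it is in locker 1 (prior 1/8): the attendant has 7 equally likely choices, so probability 1/7; weight (1/8)·(1/7) = 1/56.
If it is in locker 2 (prior 1/8): the attendant has no choice, probability 1; weight (1/8)·1 = 1/8.
If it is in any of lockers 3, 4, 5, 6, 7, and 8 (prior 1/8 each): that locker was opened and seen not to hold the prize — ruled out; weight (1/8)·0 = 0 each.
The weights sum to 1/7.
So P(the prize voucher in locker 2 | the attendant opened locker 3, locker 4, locker 5, locker 6, locker 7, and locker 8) = (1/8) / (1/7) = 7/8.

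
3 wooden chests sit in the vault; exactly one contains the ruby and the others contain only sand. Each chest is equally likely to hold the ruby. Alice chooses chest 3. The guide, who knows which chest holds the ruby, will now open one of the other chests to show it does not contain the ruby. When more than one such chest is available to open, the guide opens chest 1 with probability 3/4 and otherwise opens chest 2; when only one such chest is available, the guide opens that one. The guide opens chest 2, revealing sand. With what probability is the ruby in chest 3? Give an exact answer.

1/5

Apply Bayes' rule, conditioning on where the ruby actually is.
If it is in chest 1 (prior 1/3): only chest 2 is available, probability 1; weight (1/3)·1 = 1/3.
If it is in chest 2 (prior 1/3): the guide opened chest 2, so this case is ruled out; weight (1/3)·0 = 0.
If it is in chest 3 (prior 1/3): chest 1 is available but not opened, probability 1/4; weight (1/3)·(1/4) = 1/12.
The weights sum to 5/12.
So P(the ruby in chest 3 | the guide opened chest 2) = (1/12) / (5/12) = 1/5.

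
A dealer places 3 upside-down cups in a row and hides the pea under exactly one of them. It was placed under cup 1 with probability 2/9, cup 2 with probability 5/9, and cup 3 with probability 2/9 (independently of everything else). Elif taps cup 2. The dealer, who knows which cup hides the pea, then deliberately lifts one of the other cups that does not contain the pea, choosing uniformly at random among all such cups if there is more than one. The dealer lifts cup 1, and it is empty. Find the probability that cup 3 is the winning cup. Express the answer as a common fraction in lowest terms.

Apply Bayes' rule, conditioning on where the pea actually is.
If it is under cup 1 (prior 2/9): the dealer opened cup 1, so this case is ruled out; weight (2/9)·0 = 0.
If it is under cup 2 (prior 5/9): the dealer has 2 equally likely choices, so probability 1/2; weight (5/9)·(1/2) = 5/18.
If it is under cup 3 (prior 2/9): the dealer has no choice, probability 1; weight (2/9)·1 = 2/9.
The weights sum to 1/2.
So P(the pea under cup 3 | the dealer opened cup 1) = (2/9) / (1/2) = 4/9.

4/9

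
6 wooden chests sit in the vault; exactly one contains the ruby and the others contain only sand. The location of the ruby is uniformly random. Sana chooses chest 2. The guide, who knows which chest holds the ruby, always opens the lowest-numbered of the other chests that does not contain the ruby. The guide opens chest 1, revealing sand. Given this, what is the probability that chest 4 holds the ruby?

1/5

Condition on the true location of the ruby.
If it is in chest 1 (prior 1/6): the guide opened chest 1, so this case is ruled out; weight (1/6)·0 = 0.
If it is in any of chests 2, 3, 4, 5, and 6 (prior 1/6 each): chest 1 is the lowest-numbered option available, probability 1; weight (1/6)·1 = 1/6 each.
The weights sum to 5/6.
So P(the ruby in chest 4 | the guide opened chest 1) = (1/6) / (5/6) = 1/5.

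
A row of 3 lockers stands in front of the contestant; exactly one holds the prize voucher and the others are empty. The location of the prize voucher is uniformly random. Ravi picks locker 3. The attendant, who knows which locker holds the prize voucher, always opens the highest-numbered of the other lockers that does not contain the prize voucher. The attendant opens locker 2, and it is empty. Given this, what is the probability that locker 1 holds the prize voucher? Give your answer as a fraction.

Condition on the true location of the prize voucher.
If it is in either of lockers 1 and 3 (prior 1/3 each): locker 2 is the highest-numbered option available, probability 1; weight (1/3)·1 = 1/3 each.
If it is in locker 2 (prior 1/3): the attendant opened locker 2, so this case is ruled out; weight (1/3)·0 = 0.
The weights sum to 2/3.
So P(the prize voucher in locker 1 | the attendant opened locker 2) = (1/3) / (2/3) = 1/2.

1/2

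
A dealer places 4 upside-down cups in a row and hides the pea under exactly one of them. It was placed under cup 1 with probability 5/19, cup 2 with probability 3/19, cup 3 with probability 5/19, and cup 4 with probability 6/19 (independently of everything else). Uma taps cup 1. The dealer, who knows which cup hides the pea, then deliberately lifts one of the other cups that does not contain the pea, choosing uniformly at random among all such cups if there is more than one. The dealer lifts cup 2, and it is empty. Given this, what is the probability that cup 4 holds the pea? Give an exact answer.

18/43

Apply Bayes' rule, conditioning on where the pea actually is.
If it is under cup 1 (prior 5/19): the dealer has 3 equally likely choices, so probability 1/3; weight (5/19)·(1/3) = 5/57.
If it is under cup 2 (prior 3/19): the dealer opened cup 2, so this case is ruled out; weight (3/19)·0 = 0.
If it is under cup 3 (prior 5/19): the dealer has 2 equally likely choices, so probability 1/2; weight (5/19)·(1/2) = 5/38.
If it is under cup 4 (prior 6/19): the dealer has 2 equally likely choices, so probability 1/2; weight (6/19)·(1/2) = 3/19.
The weights sum to 43/114.
So P(the pea under cup 4 | the dealer opened cup 2) = (3/19) / (43/114) = 18/43.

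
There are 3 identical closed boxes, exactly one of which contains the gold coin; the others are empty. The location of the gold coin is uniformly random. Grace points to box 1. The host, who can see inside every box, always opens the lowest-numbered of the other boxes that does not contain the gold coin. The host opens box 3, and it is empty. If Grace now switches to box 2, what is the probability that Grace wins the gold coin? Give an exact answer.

1

Consider each possible location of the gold coin in turn.
If it is in box 1 (prior 1/3): the host would have opened box 2 instead, probability 0; weight (1/3)·0 = 0.
If it is in box 2 (prior 1/3): box 3 is the lowest-numbered option available, probability 1; weight (1/3)·1 = 1/3.
If it is in box 3 (prior 1/3): the host opened box 3, so this case is ruled out; weight (1/3)·0 = 0.
The weights sum to 1/3.
So P(the gold coin in box 2 | the host opened box 3) = (1/3) / (1/3) = 1.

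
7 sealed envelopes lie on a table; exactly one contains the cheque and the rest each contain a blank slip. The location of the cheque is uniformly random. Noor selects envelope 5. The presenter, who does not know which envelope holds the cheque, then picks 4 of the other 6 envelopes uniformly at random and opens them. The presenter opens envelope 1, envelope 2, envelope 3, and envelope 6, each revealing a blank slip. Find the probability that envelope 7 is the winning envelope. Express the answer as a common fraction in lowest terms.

Apply Bayes' rule, conditioning on where the cheque actually is.
If it is in any of envelopes 1, 2, 3, and 6 (prior 1/7 each): that envelope was opened and seen not to hold the prize — ruled out; weight (1/7)·0 = 0 each.
If it is in any of envelopes 4, 5, and 7 (prior 1/7 each): the presenter picks exactly this set with probability 1/15 regardless, and none is the prize; weight (1/7)·(1/15) = 1/105 each.
The weights sum to 1/35.
So P(the cheque in envelope 7 | the presenter opened envelope 1, envelope 2, envelope 3, and envelope 6) = (1/105) / (1/35) = 1/3.

1/3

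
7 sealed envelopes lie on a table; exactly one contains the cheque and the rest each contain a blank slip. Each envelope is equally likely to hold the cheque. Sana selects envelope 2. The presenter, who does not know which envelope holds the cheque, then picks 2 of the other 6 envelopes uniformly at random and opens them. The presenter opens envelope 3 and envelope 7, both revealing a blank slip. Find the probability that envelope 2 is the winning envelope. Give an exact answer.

Consider each possible location of the cheque in turn.
If it is in any of envelopes 1, 2, 4, 5, and 6 (prior 1/7 each): the presenter picks exactly this set with probability 1/15 regardless, and none is the prize; weight (1/7)·(1/15) = 1/105 each.
If it is in either of envelopes 3 and 7 (prior 1/7 each): that envelope was opened and seen not to hold the prize — ruled out; weight (1/7)·0 = 0 each.
The weights sum to 1/21.
So P(the cheque in envelope 2 | the presenter opened envelope 3 and envelope 7) = (1/105) / (1/21) = 1/5.

1/5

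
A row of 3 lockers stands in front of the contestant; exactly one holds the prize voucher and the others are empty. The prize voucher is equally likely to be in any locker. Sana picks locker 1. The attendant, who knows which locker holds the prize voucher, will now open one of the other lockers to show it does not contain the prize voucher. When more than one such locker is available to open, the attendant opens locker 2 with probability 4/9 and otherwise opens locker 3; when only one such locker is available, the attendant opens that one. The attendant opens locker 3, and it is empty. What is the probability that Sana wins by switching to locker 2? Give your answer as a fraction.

9/14

Consider each possible location of the prize voucher in turn.
If it is in locker 1 (prior 1/3): locker 2 is available but not opened, probability 5/9; weight (1/3)·(5/9) = 5/27.
If it is in locker 2 (prior 1/3): only locker 3 is available, probability 1; weight (1/3)·1 = 1/3.
If it is in locker 3 (prior 1/3): the attendant opened locker 3, so this case is ruled out; weight (1/3)·0 = 0.
The weights sum to 14/27.
So P(the prize voucher in locker 2 | the attendant opened locker 3) = (1/3) / (14/27) = 9/14.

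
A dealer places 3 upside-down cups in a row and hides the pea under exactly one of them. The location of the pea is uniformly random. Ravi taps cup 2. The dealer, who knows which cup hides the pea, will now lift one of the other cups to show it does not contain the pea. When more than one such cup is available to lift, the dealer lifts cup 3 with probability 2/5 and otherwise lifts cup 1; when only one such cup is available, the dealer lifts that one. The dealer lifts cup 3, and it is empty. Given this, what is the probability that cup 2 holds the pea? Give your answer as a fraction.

2/7

Condition on the true location of the pea.
If it is under cup 1 (prior 1/3): only cup 3 is available, probability 1; weight (1/3)·1 = 1/3.
If it is under cup 2 (prior 1/3): cup 3 is available, opened with probability 2/5; weight (1/3)·(2/5) = 2/15.
If it is under cup 3 (prior 1/3): the dealer opened cup 3, so this case is ruled out; weight (1/3)·0 = 0.
The weights sum to 7/15.
So P(the pea under cup 2 | the dealer opened cup 3) = (2/15) / (7/15) = 2/7.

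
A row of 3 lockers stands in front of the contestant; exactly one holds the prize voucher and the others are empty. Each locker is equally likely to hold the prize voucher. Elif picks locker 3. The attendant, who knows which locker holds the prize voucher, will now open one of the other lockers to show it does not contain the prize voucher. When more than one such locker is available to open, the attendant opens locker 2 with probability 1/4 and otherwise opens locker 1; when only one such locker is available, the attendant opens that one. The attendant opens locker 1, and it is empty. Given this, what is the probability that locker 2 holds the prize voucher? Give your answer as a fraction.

Apply Bayes' rule, conditioning on where the prize voucher actually is.
If it is in locker 1 (prior 1/3): the attendant opened locker 1, so this case is ruled out; weight (1/3)·0 = 0.
If it is in locker 2 (prior 1/3): only locker 1 is available, probability 1; weight (1/3)·1 = 1/3.
If it is in locker 3 (prior 1/3): locker 2 is available but not opened, probability 3/4; weight (1/3)·(3/4) = 1/4.
The weights sum to 7/12.
So P(the prize voucher in locker 2 | the attendant opened locker 1) = (1/3) / (7/12) = 4/7.

4/7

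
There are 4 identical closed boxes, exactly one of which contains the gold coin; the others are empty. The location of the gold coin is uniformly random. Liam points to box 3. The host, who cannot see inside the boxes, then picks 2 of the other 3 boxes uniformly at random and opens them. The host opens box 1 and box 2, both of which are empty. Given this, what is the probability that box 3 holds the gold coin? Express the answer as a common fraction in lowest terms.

Because the host chose which boxes to open without knowing where the gold coin is, the choice is independent of the prize location. Learning that none of the 2 opened boxes holds the gold coin simply rules out those 2 locations and leaves the remaining 2 boxes still equally likely by symmetry.
So P(the gold coin in box 3) = 1/2.

1/2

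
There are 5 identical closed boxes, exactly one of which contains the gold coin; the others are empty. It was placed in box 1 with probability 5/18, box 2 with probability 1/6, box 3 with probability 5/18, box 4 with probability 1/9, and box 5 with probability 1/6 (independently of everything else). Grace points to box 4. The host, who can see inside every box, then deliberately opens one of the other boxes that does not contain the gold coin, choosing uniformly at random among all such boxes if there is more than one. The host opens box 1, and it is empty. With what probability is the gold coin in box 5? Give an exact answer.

Condition on the true location of the gold coin.
If it is in box 1 (prior 5/18): the host opened box 1, so this case is ruled out; weight (5/18)·0 = 0.
If it is in either of boxes 2 and 5 (prior 1/6 each): the host has 3 equally likely choices, so probability 1/3; weight (1/6)·(1/3) = 1/18 each.
If it is in box 3 (prior 5/18): the host has 3 equally likely choices, so probability 1/3; weight (5/18)·(1/3) = 5/54.
If it is in box 4 (prior 1/9): the host has 4 equally likely choices, so probability 1/4; weight (1/9)·(1/4) = 1/36.
The weights sum to 25/108.
So P(the gold coin in box 5 | the host opened box 1) = (1/18) / (25/108) = 6/25.

6/25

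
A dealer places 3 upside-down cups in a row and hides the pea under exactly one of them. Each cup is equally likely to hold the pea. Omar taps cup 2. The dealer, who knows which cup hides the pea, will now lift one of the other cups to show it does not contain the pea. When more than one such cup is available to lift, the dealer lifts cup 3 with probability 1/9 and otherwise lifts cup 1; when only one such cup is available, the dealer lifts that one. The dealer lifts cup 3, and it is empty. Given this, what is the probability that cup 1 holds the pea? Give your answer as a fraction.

9/10

Consider each possible location of the pea in turn.
If it is under cup 1 (prior 1/3): only cup 3 is available, probability 1; weight (1/3)·1 = 1/3.
If it is under cup 2 (prior 1/3): cup 3 is available, opened with probability 1/9; weight (1/3)·(1/9) = 1/27.
If it is under cup 3 (prior 1/3): the dealer opened cup 3, so this case is ruled out; weight (1/3)·0 = 0.
The weights sum to 10/27.
So P(the pea under cup 1 | the dealer opened cup 3) = (1/3) / (10/27) = 9/10.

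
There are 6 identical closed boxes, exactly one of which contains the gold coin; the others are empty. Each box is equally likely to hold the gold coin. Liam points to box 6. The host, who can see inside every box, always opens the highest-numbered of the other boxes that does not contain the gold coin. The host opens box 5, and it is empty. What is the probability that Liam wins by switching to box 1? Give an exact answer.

1/5

Apply Bayes' rule, conditioning on where the gold coin actually is.
If it is in any of boxes 1, 2, 3, 4, and 6 (prior 1/6 each): box 5 is the highest-numbered option available, probability 1; weight (1/6)·1 = 1/6 each.
If it is in box 5 (prior 1/6): the host opened box 5, so this case is ruled out; weight (1/6)·0 = 0.
The weights sum to 5/6.
So P(the gold coin in box 1 | the host opened box 5) = (1/6) / (5/6) = 1/5.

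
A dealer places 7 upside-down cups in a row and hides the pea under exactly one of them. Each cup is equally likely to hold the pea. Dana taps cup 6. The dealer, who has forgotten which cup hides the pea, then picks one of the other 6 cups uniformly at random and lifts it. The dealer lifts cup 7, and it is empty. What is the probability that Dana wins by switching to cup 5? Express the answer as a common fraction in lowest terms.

1/6

Because the dealer chose which cup to lift without knowing where the pea is, the choice is independent of the prize location. Learning that cup 7 does not hold the pea simply rules out that one location and leaves the remaining 6 cups still equally likely by symmetry.
So P(the pea under cup 5) = 1/6.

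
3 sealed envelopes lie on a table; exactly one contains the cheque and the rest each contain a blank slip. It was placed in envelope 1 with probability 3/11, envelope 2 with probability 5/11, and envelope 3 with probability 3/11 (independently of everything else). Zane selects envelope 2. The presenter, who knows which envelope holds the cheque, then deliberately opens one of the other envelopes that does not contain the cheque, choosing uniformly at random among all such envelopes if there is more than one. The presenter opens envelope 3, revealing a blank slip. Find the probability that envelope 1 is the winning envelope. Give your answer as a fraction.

6/11

Apply Bayes' rule, conditioning on where the cheque actually is.
If it is in envelope 1 (prior 3/11): the presenter has no choice, probability 1; weight (3/11)·1 = 3/11.
If it is in envelope 2 (prior 5/11): the presenter has 2 equally likely choices, so probability 1/2; weight (5/11)·(1/2) = 5/22.
If it is in envelope 3 (prior 3/11): the presenter opened envelope 3, so this case is ruled out; weight (3/11)·0 = 0.
The weights sum to 1/2.
So P(the cheque in envelope 1 | the presenter opened envelope 3) = (3/11) / (1/2) = 6/11.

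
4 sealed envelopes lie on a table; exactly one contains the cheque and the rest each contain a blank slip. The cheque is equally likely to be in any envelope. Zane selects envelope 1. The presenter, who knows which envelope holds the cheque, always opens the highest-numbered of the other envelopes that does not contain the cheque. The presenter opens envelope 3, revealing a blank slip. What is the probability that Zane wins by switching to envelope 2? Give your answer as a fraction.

Condition on the true location of the cheque.
If it is in either of envelopes 1 and 2 (prior 1/4 each): the presenter would have opened envelope 4 instead, probability 0; weight (1/4)·0 = 0 each.
If it is in envelope 3 (prior 1/4): the presenter opened envelope 3, so this case is ruled out; weight (1/4)·0 = 0.
If it is in envelope 4 (prior 1/4): envelope 3 is the highest-numbered option available, probability 1; weight (1/4)·1 = 1/4.
The weights sum to 1/4.
So P(the cheque in envelope 2 | the presenter opened envelope 3) = 0 / (1/4) = 0.

0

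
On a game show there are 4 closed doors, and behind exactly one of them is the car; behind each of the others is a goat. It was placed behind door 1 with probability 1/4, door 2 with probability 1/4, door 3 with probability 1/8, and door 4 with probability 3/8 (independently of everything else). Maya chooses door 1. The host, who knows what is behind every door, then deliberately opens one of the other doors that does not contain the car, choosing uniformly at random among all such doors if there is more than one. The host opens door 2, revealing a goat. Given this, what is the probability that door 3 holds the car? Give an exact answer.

Condition on the true location of the car.
If it is behind door 1 (prior 1/4): the host has 3 equally likely choices, so probability 1/3; weight (1/4)·(1/3) = 1/12.
If it is behind door 2 (prior 1/4): the host opened door 2, so this case is ruled out; weight (1/4)·0 = 0.
If it is behind door 3 (prior 1/8): the host has 2 equally likely choices, so probability 1/2; weight (1/8)·(1/2) = 1/16.
If it is behind door 4 (prior 3/8): the host has 2 equally likely choices, so probability 1/2; weight (3/8)·(1/2) = 3/16.
The weights sum to 1/3.
So P(the car behind door 3 | the host opened door 2) = (1/16) / (1/3) = 3/16.

3/16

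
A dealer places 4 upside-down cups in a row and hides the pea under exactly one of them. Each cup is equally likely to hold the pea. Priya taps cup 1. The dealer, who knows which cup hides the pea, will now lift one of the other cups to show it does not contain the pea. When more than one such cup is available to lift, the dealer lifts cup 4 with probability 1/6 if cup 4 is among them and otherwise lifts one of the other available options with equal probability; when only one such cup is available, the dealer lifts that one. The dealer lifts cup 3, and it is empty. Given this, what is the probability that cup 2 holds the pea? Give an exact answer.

10/21

Condition on the true location of the pea.
If it is under cup 1 (prior 1/4): cup 4 is available but not opened; cup 3 gets probability (1 − 1/6)/2 = 5/12; weight (1/4)·(5/12) = 5/48.
If it is under cup 2 (prior 1/4): cup 4 is available but not opened, probability 5/6; weight (1/4)·(5/6) = 5/24.
If it is under cup 3 (prior 1/4): the dealer opened cup 3, so this case is ruled out; weight (1/4)·0 = 0.
If it is under cup 4 (prior 1/4): cup 4 holds the prize so is unavailable; the dealer chooses uniformly among the 2 others, probability 1/2; weight (1/4)·(1/2) = 1/8.
The weights sum to 7/16.
So P(the pea under cup 2 | the dealer opened cup 3) = (5/24) / (7/16) = 10/21.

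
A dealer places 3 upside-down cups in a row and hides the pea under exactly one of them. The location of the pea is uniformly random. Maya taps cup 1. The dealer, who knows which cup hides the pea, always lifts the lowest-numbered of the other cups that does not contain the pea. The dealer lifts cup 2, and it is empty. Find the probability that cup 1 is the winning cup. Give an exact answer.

1/2

Apply Bayes' rule, conditioning on where the pea actually is.
If it is under either of cups 1 and 3 (prior 1/3 each): cup 2 is the lowest-numbered option available, probability 1; weight (1/3)·1 = 1/3 each.
If it is under cup 2 (prior 1/3): the dealer opened cup 2, so this case is ruled out; weight (1/3)·0 = 0.
The weights sum to 2/3.
So P(the pea under cup 1 | the dealer opened cup 2) = (1/3) / (2/3) = 1/2.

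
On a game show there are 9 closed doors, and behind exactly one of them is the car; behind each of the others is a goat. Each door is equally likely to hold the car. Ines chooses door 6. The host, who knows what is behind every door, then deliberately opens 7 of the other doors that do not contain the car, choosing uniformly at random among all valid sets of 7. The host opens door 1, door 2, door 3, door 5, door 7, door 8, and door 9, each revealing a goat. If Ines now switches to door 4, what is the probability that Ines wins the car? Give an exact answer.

Apply Bayes' rule, conditioning on where the car actually is.
If it is behind any of doors 1, 2, 3, 5, 7, 8, and 9 (prior 1/9 each): that door was opened and seen not to hold the prize — ruled out; weight (1/9)·0 = 0 each.
If it is behind door 4 (prior 1/9): the host has no choice, probability 1; weight (1/9)·1 = 1/9.
If it is behind door 6 (prior 1/9): the host has 8 equally likely choices, so probability 1/8; weight (1/9)·(1/8) = 1/72.
The weights sum to 1/8.
So P(the car behind door 4 | the host opened door 1, door 2, door 3, door 5, door 7, door 8, and door 9) = (1/9) / (1/8) = 8/9.

8/9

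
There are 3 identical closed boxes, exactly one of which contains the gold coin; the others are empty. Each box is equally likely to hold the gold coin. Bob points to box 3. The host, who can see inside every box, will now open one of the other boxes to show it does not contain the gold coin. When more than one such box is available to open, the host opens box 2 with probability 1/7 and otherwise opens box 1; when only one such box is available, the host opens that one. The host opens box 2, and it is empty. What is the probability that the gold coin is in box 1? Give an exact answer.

7/8

Apply Bayes' rule, conditioning on where the gold coin actually is.
If it is in box 1 (prior 1/3): only box 2 is available, probability 1; weight (1/3)·1 = 1/3.
If it is in box 2 (prior 1/3): the host opened box 2, so this case is ruled out; weight (1/3)·0 = 0.
If it is in box 3 (prior 1/3): box 2 is available, opened with probability 1/7; weight (1/3)·(1/7) = 1/21.
The weights sum to 8/21.
So P(the gold coin in box 1 | the host opened box 2) = (1/3) / (8/21) = 7/8.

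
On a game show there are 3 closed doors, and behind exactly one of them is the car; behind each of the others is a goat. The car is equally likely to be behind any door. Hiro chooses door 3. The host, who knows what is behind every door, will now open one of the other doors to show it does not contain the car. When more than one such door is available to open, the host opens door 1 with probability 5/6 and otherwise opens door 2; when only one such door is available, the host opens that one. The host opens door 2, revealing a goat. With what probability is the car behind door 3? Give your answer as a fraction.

Condition on the true location of the car.
If it is behind door 1 (prior 1/3): only door 2 is available, probability 1; weight (1/3)·1 = 1/3.
If it is behind door 2 (prior 1/3): the host opened door 2, so this case is ruled out; weight (1/3)·0 = 0.
If it is behind door 3 (prior 1/3): door 1 is available but not opened, probability 1/6; weight (1/3)·(1/6) = 1/18.
The weights sum to 7/18.
So P(the car behind door 3 | the host opened door 2) = (1/18) / (7/18) = 1/7.

1/7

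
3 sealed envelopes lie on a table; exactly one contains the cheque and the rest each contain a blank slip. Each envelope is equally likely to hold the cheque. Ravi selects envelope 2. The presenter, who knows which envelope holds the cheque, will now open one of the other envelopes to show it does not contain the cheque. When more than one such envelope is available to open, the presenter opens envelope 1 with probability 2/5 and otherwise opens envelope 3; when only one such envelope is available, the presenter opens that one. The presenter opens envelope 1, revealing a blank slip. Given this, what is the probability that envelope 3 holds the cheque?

5/7

Consider each possible location of the cheque in turn.
If it is in envelope 1 (prior 1/3): the presenter opened envelope 1, so this case is ruled out; weight (1/3)·0 = 0.
If it is in envelope 2 (prior 1/3): envelope 1 is available, opened with probability 2/5; weight (1/3)·(2/5) = 2/15.
If it is in envelope 3 (prior 1/3): only envelope 1 is available, probability 1; weight (1/3)·1 = 1/3.
The weights sum to 7/15.
So P(the cheque in envelope 3 | the presenter opened envelope 1) = (1/3) / (7/15) = 5/7.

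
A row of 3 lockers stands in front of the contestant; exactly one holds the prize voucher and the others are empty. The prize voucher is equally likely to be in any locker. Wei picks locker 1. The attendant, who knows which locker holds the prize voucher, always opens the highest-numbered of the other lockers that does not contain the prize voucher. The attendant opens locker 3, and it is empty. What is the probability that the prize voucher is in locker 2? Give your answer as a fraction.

Condition on the true location of the prize voucher.
If it is in either of lockers 1 and 2 (prior 1/3 each): locker 3 is the highest-numbered option available, probability 1; weight (1/3)·1 = 1/3 each.
If it is in locker 3 (prior 1/3): the attendant opened locker 3, so this case is ruled out; weight (1/3)·0 = 0.
The weights sum to 2/3.
So P(the prize voucher in locker 2 | the attendant opened locker 3) = (1/3) / (2/3) = 1/2.

1/2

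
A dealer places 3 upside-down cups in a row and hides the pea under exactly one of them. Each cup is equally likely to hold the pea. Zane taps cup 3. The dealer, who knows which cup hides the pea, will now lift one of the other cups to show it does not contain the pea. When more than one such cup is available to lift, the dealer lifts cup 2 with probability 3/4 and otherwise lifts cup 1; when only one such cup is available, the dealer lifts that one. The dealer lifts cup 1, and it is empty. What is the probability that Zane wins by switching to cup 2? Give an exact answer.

4/5

Consider each possible location of the pea in turn.
If it is under cup 1 (prior 1/3): the dealer opened cup 1, so this case is ruled out; weight (1/3)·0 = 0.
If it is under cup 2 (prior 1/3): only cup 1 is available, probability 1; weight (1/3)·1 = 1/3.
If it is under cup 3 (prior 1/3): cup 2 is available but not opened, probability 1/4; weight (1/3)·(1/4) = 1/12.
The weights sum to 5/12.
So P(the pea under cup 2 | the dealer opened cup 1) = (1/3) / (5/12) = 4/5.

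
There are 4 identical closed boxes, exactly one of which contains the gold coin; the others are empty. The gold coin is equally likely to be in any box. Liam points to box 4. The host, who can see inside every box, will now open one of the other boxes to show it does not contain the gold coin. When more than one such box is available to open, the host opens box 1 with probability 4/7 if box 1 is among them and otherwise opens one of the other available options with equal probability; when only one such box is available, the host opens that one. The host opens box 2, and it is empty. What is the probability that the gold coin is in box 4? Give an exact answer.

3/16

Apply Bayes' rule, conditioning on where the gold coin actually is.
If it is in box 1 (prior 1/4): box 1 holds the prize so is unavailable; the host chooses uniformly among the 2 others, probability 1/2; weight (1/4)·(1/2) = 1/8.
If it is in box 2 (prior 1/4): the host opened box 2, so this case is ruled out; weight (1/4)·0 = 0.
If it is in box 3 (prior 1/4): box 1 is available but not opened, probability 3/7; weight (1/4)·(3/7) = 3/28.
If it is in box 4 (prior 1/4): box 1 is available but not opened; box 2 gets probability (1 − 4/7)/2 = 3/14; weight (1/4)·(3/14) = 3/56.
The weights sum to 2/7.
So P(the gold coin in box 4 | the host opened box 2) = (3/56) / (2/7) = 3/16.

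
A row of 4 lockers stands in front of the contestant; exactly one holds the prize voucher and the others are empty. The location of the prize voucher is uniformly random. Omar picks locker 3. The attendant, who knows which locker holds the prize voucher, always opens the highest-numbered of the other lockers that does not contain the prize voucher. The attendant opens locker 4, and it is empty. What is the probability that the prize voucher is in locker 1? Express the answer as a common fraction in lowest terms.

1/3

Condition on the true location of the prize voucher.
If it is in any of lockers 1, 2, and 3 (prior 1/4 each): locker 4 is the highest-numbered option available, probability 1; weight (1/4)·1 = 1/4 each.
If it is in locker 4 (prior 1/4): the attendant opened locker 4, so this case is ruled out; weight (1/4)·0 = 0.
The weights sum to 3/4.
So P(the prize voucher in locker 1 | the attendant opened locker 4) = (1/4) / (3/4) = 1/3.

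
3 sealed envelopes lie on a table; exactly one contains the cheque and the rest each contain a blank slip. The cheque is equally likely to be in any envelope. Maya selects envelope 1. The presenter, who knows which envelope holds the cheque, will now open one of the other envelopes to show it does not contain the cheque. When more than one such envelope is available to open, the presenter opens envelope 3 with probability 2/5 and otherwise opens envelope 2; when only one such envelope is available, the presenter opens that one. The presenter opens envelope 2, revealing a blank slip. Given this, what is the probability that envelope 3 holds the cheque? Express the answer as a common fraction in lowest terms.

5/8

Condition on the true location of the cheque.
If it is in envelope 1 (prior 1/3): envelope 3 is available but not opened, probability 3/5; weight (1/3)·(3/5) = 1/5.
If it is in envelope 2 (prior 1/3): the presenter opened envelope 2, so this case is ruled out; weight (1/3)·0 = 0.
If it is in envelope 3 (prior 1/3): only envelope 2 is available, probability 1; weight (1/3)·1 = 1/3.
The weights sum to 8/15.
So P(the cheque in envelope 3 | the presenter opened envelope 2) = (1/3) / (8/15) = 5/8.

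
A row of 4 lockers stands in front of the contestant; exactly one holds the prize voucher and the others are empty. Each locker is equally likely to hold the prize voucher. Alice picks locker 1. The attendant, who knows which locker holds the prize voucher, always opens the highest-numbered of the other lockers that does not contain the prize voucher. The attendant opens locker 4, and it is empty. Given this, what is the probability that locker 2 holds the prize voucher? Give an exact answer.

1/3

Apply Bayes' rule, conditioning on where the prize voucher actually is.
If it is in any of lockers 1, 2, and 3 (prior 1/4 each): locker 4 is the highest-numbered option available, probability 1; weight (1/4)·1 = 1/4 each.
If it is in locker 4 (prior 1/4): the attendant opened locker 4, so this case is ruled out; weight (1/4)·0 = 0.
The weights sum to 3/4.
So P(the prize voucher in locker 2 | the attendant opened locker 4) = (1/4) / (3/4) = 1/3.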